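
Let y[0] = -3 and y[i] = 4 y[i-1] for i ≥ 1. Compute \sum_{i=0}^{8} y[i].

-262143

y[1] = 4·(-3) = -12
y[2] = 4·(-12) = -48
y[3] = 4·(-48) = -192
y[4] = 4·(-192) = -768
y[5] = 4·(-768) = -3072
y[6] = 4·(-3072) = -12288
y[7] = 4·(-12288) = -49152
y[8] = 4·(-49152) = -196608
Sum = (-3) + (-12) + (-48) + (-192) + (-768) + (-3072) + (-12288) + (-49152) + (-196608) = -262143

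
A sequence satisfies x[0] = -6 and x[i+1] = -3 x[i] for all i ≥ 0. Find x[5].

1458

x[1] = -3*(-6) = 18
x[2] = -3*18 = -54
x[3] = -3*(-54) = 162
x[4] = -3*162 = -486
x[5] = -3*(-486) = 1458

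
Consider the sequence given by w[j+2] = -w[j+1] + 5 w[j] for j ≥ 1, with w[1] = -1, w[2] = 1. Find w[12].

48576

w[3] = -1 + 5·(-1) = -6
w[4] = -(-6) + 5·1 = 11
w[5] = -11 + 5·(-6) = -41
w[6] = -(-41) + 5·11 = 96
w[7] = -96 + 5·(-41) = -301
w[8] = -(-301) + 5·96 = 781
w[9] = -781 + 5·(-301) = -2286
w[10] = -(-2286) + 5·781 = 6191
w[11] = -6191 + 5·(-2286) = -17621
w[12] = -(-17621) + 5·6191 = 48576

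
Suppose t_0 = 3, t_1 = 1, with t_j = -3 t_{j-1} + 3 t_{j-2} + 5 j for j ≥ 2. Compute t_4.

158

t_2 = -3·1 + 3·3 + 10 = 16
t_3 = -3·16 + 3·1 + 15 = -30
t_4 = -3·(-30) + 3·16 + 20 = 158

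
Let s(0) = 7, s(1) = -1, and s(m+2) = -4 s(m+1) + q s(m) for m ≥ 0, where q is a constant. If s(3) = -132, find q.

4

s(2) = 4 + 7q
s(3) = -16 - 29q
So -16 - 29q = -132, giving q = 4.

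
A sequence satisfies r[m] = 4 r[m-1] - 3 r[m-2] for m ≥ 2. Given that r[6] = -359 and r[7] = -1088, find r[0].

Rearranging, r[m-2] = (r[m] - 4 r[m-1]) / -3.
r[5] = (-1088 - 4(-359)) / -3 = 348/-3 = -116
r[4] = (-359 - 4(-116)) / -3 = 105/-3 = -35
r[3] = (-116 - 4(-35)) / -3 = 24/-3 = -8
r[2] = (-35 - 4(-8)) / -3 = -3/-3 = 1
r[1] = (-8 - 4(1)) / -3 = -12/-3 = 4
r[0] = (1 - 4(4)) / -3 = -15/-3 = 5

5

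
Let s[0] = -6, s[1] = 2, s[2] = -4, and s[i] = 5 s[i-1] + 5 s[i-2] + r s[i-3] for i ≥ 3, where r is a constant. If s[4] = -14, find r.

s[3] = -10 - 6r
s[4] = -70 - 28r
So -70 - 28r = -14, giving r = -2.

-2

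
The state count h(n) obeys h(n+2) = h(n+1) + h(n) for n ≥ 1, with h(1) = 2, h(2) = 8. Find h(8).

h(3) = 8 + 2 = 10
h(4) = 10 + 8 = 18
h(5) = 18 + 10 = 28
h(6) = 28 + 18 = 46
h(7) = 46 + 28 = 74
h(8) = 74 + 46 = 120

120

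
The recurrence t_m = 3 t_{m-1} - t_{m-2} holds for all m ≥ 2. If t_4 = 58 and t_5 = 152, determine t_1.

2

Rearranging, t_{m-2} = -(t_m - 3 t_{m-1}).
t_3 = -(152 - 3*58) = 22
t_2 = -(58 - 3*22) = 8
t_1 = -(22 - 3*8) = 2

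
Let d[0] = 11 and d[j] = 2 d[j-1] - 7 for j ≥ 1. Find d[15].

131079

The fixed point is -7/(1 - 2) = 7, so d[j] - 7 = 2(d[j-1] - 7).
Hence d[j] = 4·2^j + 7.
d[15] = 4·2^{15} + 7 = 4·32768 + 7 = 131079.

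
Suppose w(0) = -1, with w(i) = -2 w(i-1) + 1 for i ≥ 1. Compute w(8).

w(1) = -2*(-1) + 1 = 3
w(2) = -2*3 + 1 = -5
w(3) = -2*(-5) + 1 = 11
w(4) = -2*11 + 1 = -21
w(5) = -2*(-21) + 1 = 43
w(6) = -2*43 + 1 = -85
w(7) = -2*(-85) + 1 = 171
w(8) = -2*171 + 1 = -341

-341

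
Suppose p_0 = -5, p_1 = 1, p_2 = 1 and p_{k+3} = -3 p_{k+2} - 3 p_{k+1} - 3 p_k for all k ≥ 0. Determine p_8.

-693

p_3 = -3(1) - 3(1) - 3(-5) = 9
p_4 = -3(9) - 3(1) - 3(1) = -33
p_5 = -3(-33) - 3(9) - 3(1) = 69
p_6 = -3(69) - 3(-33) - 3(9) = -135
p_7 = -3(-135) - 3(69) - 3(-33) = 297
p_8 = -3(297) - 3(-135) - 3(69) = -693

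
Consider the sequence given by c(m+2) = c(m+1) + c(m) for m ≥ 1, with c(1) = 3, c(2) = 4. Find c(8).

c(3) = 4 + 3 = 7
c(4) = 7 + 4 = 11
c(5) = 11 + 7 = 18
c(6) = 18 + 11 = 29
c(7) = 29 + 18 = 47
c(8) = 47 + 29 = 76

76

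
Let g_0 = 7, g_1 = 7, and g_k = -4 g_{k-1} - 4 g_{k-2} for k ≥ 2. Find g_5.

1456

g_2 = -4*7 - 4*7 = -56
g_3 = -4*(-56) - 4*7 = 196
g_4 = -4*196 - 4*(-56) = -560
g_5 = -4*(-560) - 4*196 = 1456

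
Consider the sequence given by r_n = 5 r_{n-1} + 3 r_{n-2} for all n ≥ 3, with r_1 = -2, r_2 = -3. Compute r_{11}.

r_3 = 5(-3) + 3(-2) = -21
r_4 = 5(-21) + 3(-3) = -114
r_5 = 5(-114) + 3(-21) = -633
r_6 = 5(-633) + 3(-114) = -3507
r_7 = 5(-3507) + 3(-633) = -19434
r_8 = 5(-19434) + 3(-3507) = -107691
r_9 = 5(-107691) + 3(-19434) = -596757
r_{10} = 5(-596757) + 3(-107691) = -3306858
r_{11} = 5(-3306858) + 3(-596757) = -18324561

-18324561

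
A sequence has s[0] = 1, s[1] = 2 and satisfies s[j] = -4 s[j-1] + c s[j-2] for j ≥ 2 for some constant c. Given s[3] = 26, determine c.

3

s[2] = -8 + c
s[3] = 32 - 2c
So 32 - 2c = 26, giving c = 3.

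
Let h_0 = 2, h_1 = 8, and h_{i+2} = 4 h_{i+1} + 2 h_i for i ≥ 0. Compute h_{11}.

24583680

h_2 = 4*8 + 2*2 = 36
h_3 = 4*36 + 2*8 = 160
h_4 = 4*160 + 2*36 = 712
h_5 = 4*712 + 2*160 = 3168
h_6 = 4*3168 + 2*712 = 14096
h_7 = 4*14096 + 2*3168 = 62720
h_8 = 4*62720 + 2*14096 = 279072
h_9 = 4*279072 + 2*62720 = 1241728
h_{10} = 4*1241728 + 2*279072 = 5525056
h_{11} = 4*5525056 + 2*1241728 = 24583680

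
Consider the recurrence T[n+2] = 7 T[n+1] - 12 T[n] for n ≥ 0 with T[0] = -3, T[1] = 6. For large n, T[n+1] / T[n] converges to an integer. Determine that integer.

4

The characteristic equation is r^2 - 7r + 12 = 0, which factors as (r - 4)(r - 3) = 0.
So the roots are 4 and 3. Since |4| > |3| and the coefficient of 4^n is non-zero, the ratio tends to 4.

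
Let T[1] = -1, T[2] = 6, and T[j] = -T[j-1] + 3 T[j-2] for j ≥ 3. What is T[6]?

135

T[3] = -6 + 3(-1) = -9
T[4] = -(-9) + 3(6) = 27
T[5] = -27 + 3(-9) = -54
T[6] = -(-54) + 3(27) = 135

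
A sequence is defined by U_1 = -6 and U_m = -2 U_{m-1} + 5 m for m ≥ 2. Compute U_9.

U_2 = -2(-6) + 10 = 22
U_3 = -2(22) + 15 = -29
U_4 = -2(-29) + 20 = 78
U_5 = -2(78) + 25 = -131
U_6 = -2(-131) + 30 = 292
U_7 = -2(292) + 35 = -549
U_8 = -2(-549) + 40 = 1138
U_9 = -2(1138) + 45 = -2231

-2231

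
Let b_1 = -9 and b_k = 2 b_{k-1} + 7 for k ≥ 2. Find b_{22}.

The fixed point is 7/(1 - 2) = -7, so b_k + 7 = 2(b_{k-1} + 7).
Hence b_k = -2·2^{k-1} - 7.
b_{22} = -2·2^{21} - 7 = -2·2097152 - 7 = -4194311.

-4194311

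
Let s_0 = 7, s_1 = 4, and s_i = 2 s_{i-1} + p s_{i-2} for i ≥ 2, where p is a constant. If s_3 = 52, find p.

2

s_2 = 8 + 7p
s_3 = 16 + 18p
So 16 + 18p = 52, giving p = 2.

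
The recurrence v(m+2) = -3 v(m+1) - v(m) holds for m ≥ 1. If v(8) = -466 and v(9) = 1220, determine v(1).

2

Rearranging, v(m-2) = -(v(m) + 3 v(m-1)).
v(7) = -(1220 + 3*(-466)) = 178
v(6) = -(-466 + 3*178) = -68
v(5) = -(178 + 3*(-68)) = 26
v(4) = -(-68 + 3*26) = -10
v(3) = -(26 + 3*(-10)) = 4
v(2) = -(-10 + 3*4) = -2
v(1) = -(4 + 3*(-2)) = 2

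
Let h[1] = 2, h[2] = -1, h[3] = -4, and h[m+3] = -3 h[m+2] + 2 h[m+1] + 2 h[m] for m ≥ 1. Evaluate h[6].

176

h[4] = -3*(-4) + 2*(-1) + 2*2 = 14
h[5] = -3*14 + 2*(-4) + 2*(-1) = -52
h[6] = -3*(-52) + 2*14 + 2*(-4) = 176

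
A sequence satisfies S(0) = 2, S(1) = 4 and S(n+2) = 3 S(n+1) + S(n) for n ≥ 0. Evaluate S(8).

S(2) = 3·4 + 2 = 14
S(3) = 3·14 + 4 = 46
S(4) = 3·46 + 14 = 152
S(5) = 3·152 + 46 = 502
S(6) = 3·502 + 152 = 1658
S(7) = 3·1658 + 502 = 5476
S(8) = 3·5476 + 1658 = 18086

18086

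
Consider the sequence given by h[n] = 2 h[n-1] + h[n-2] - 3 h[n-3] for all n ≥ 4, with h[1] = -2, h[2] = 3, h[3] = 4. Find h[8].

h[4] = 2·4 + 3 - 3·(-2) = 17
h[5] = 2·17 + 4 - 3·3 = 29
h[6] = 2·29 + 17 - 3·4 = 63
h[7] = 2·63 + 29 - 3·17 = 104
h[8] = 2·104 + 63 - 3·29 = 184

184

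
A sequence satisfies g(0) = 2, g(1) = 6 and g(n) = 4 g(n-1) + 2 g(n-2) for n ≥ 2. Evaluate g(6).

g(2) = 4*6 + 2*2 = 28
g(3) = 4*28 + 2*6 = 124
g(4) = 4*124 + 2*28 = 552
g(5) = 4*552 + 2*124 = 2456
g(6) = 4*2456 + 2*552 = 10928

10928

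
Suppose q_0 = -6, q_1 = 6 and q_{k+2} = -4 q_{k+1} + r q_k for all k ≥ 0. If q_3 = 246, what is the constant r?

5

q_2 = -24 - 6r
q_3 = 96 + 30r
So 96 + 30r = 246, giving r = 5.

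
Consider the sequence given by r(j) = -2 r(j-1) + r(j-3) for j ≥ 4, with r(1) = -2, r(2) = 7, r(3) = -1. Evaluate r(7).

r(4) = -2(-1) + (-2) = 0
r(5) = -2(0) + 7 = 7
r(6) = -2(7) + (-1) = -15
r(7) = -2(-15) + 0 = 30

30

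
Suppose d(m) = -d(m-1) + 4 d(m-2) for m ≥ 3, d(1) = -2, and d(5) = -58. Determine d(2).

2

Let d(2) = z.
d(3) = -8 - z
d(4) = 8 + 5z
d(5) = -40 - 9z
So -40 - 9z = -58, giving z = 2.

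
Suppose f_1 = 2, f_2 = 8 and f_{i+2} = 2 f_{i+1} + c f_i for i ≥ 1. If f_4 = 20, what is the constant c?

-1

f_3 = 16 + 2c
f_4 = 32 + 12c
So 32 + 12c = 20, giving c = -1.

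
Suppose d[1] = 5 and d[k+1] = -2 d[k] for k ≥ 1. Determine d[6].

-160

d[2] = -2·5 = -10
d[3] = -2·(-10) = 20
d[4] = -2·20 = -40
d[5] = -2·(-40) = 80
d[6] = -2·80 = -160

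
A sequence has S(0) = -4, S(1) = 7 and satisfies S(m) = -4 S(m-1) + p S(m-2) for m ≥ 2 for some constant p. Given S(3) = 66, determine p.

S(2) = -28 - 4p
S(3) = 112 + 23p
So 112 + 23p = 66, giving p = -2.

-2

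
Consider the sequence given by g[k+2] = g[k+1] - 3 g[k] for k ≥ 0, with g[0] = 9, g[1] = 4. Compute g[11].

175

g[2] = 4 - 3·9 = -23
g[3] = (-23) - 3·4 = -35
g[4] = (-35) - 3·(-23) = 34
g[5] = 34 - 3·(-35) = 139
g[6] = 139 - 3·34 = 37
g[7] = 37 - 3·139 = -380
g[8] = (-380) - 3·37 = -491
g[9] = (-491) - 3·(-380) = 649
g[10] = 649 - 3·(-491) = 2122
g[11] = 2122 - 3·649 = 175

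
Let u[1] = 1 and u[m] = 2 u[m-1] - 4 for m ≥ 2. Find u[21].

The fixed point is -4/(1 - 2) = 4, so u[m] - 4 = 2(u[m-1] - 4).
Hence u[m] = -3·2^{m-1} + 4.
u[21] = -3·2^{20} + 4 = -3·1048576 + 4 = -3145724.

-3145724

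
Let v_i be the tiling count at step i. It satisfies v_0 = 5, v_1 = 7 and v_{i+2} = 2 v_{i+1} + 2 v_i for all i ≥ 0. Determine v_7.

3496

v_2 = 2(7) + 2(5) = 24
v_3 = 2(24) + 2(7) = 62
v_4 = 2(62) + 2(24) = 172
v_5 = 2(172) + 2(62) = 468
v_6 = 2(468) + 2(172) = 1280
v_7 = 2(1280) + 2(468) = 3496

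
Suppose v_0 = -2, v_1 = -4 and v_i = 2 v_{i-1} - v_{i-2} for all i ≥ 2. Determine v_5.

v_2 = 2*(-4) - (-2) = -6
v_3 = 2*(-6) - (-4) = -8
v_4 = 2*(-8) - (-6) = -10
v_5 = 2*(-10) - (-8) = -12

-12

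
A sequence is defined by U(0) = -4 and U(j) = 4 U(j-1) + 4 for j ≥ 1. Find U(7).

-43692

U(1) = 4(-4) + 4 = -12
U(2) = 4(-12) + 4 = -44
U(3) = 4(-44) + 4 = -172
U(4) = 4(-172) + 4 = -684
U(5) = 4(-684) + 4 = -2732
U(6) = 4(-2732) + 4 = -10924
U(7) = 4(-10924) + 4 = -43692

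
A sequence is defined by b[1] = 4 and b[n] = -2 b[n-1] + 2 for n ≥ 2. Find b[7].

214

b[2] = -2(4) + 2 = -6
b[3] = -2(-6) + 2 = 14
b[4] = -2(14) + 2 = -26
b[5] = -2(-26) + 2 = 54
b[6] = -2(54) + 2 = -106
b[7] = -2(-106) + 2 = 214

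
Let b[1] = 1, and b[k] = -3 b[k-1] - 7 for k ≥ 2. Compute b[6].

b[2] = -3(1) - 7 = -10
b[3] = -3(-10) - 7 = 23
b[4] = -3(23) - 7 = -76
b[5] = -3(-76) - 7 = 221
b[6] = -3(221) - 7 = -670

-670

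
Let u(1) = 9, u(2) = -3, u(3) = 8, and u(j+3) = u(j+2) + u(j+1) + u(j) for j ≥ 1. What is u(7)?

u(4) = 8 + (-3) + 9 = 14
u(5) = 14 + 8 + (-3) = 19
u(6) = 19 + 14 + 8 = 41
u(7) = 41 + 19 + 14 = 74

74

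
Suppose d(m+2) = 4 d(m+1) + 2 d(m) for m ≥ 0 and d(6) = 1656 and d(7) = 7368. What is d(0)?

Rearranging, d(m-2) = (d(m) - 4 d(m-1)) / 2.
d(5) = (7368 - 4(1656)) / 2 = 744/2 = 372
d(4) = (1656 - 4(372)) / 2 = 168/2 = 84
d(3) = (372 - 4(84)) / 2 = 36/2 = 18
d(2) = (84 - 4(18)) / 2 = 12/2 = 6
d(1) = (18 - 4(6)) / 2 = -6/2 = -3
d(0) = (6 - 4(-3)) / 2 = 18/2 = 9

9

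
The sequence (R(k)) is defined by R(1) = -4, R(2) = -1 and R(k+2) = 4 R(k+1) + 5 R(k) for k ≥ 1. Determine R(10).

-1627601

R(3) = 4*(-1) + 5*(-4) = -24
R(4) = 4*(-24) + 5*(-1) = -101
R(5) = 4*(-101) + 5*(-24) = -524
R(6) = 4*(-524) + 5*(-101) = -2601
R(7) = 4*(-2601) + 5*(-524) = -13024
R(8) = 4*(-13024) + 5*(-2601) = -65101
R(9) = 4*(-65101) + 5*(-13024) = -325524
R(10) = 4*(-325524) + 5*(-65101) = -1627601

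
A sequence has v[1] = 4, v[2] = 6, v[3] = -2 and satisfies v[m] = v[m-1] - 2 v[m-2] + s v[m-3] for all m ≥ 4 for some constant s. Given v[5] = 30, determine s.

4

v[4] = -14 + 4s
v[5] = -10 + 10s
So -10 + 10s = 30, giving s = 4.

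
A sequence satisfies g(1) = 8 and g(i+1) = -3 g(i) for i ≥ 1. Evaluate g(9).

g(2) = -3*8 = -24
g(3) = -3*(-24) = 72
g(4) = -3*72 = -216
g(5) = -3*(-216) = 648
g(6) = -3*648 = -1944
g(7) = -3*(-1944) = 5832
g(8) = -3*5832 = -17496
g(9) = -3*(-17496) = 52488

52488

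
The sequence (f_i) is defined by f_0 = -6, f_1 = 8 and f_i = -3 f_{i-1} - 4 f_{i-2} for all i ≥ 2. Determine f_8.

-1440

f_2 = -3·8 - 4·(-6) = 0
f_3 = -3·0 - 4·8 = -32
f_4 = -3·(-32) - 4·0 = 96
f_5 = -3·96 - 4·(-32) = -160
f_6 = -3·(-160) - 4·96 = 96
f_7 = -3·96 - 4·(-160) = 352
f_8 = -3·352 - 4·96 = -1440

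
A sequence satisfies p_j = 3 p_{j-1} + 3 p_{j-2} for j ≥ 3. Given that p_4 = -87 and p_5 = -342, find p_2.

-2

Rearranging, p_{j-2} = (p_j - 3 p_{j-1}) / 3.
p_3 = (-342 - 3*(-87)) / 3 = -81/3 = -27
p_2 = (-87 - 3*(-27)) / 3 = -6/3 = -2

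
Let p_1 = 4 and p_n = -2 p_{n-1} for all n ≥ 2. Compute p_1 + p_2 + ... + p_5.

44

p_2 = -2(4) = -8
p_3 = -2(-8) = 16
p_4 = -2(16) = -32
p_5 = -2(-32) = 64
Sum = 4 + (-8) + 16 + (-32) + 64 = 44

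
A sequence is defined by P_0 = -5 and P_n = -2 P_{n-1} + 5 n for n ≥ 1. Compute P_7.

P_1 = -2*(-5) + 5 = 15
P_2 = -2*15 + 10 = -20
P_3 = -2*(-20) + 15 = 55
P_4 = -2*55 + 20 = -90
P_5 = -2*(-90) + 25 = 205
P_6 = -2*205 + 30 = -380
P_7 = -2*(-380) + 35 = 795

795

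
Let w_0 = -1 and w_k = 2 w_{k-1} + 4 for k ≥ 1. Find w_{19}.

1572860

The fixed point is 4/(1 - 2) = -4, so w_k + 4 = 2(w_{k-1} + 4).
Hence w_k = 3·2^k - 4.
w_{19} = 3·2^{19} - 4 = 3·524288 - 4 = 1572860.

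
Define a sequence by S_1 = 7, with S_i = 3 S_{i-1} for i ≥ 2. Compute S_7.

5103

S_2 = 3*7 = 21
S_3 = 3*21 = 63
S_4 = 3*63 = 189
S_5 = 3*189 = 567
S_6 = 3*567 = 1701
S_7 = 3*1701 = 5103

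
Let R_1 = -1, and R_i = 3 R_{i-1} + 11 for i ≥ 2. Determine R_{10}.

88568

R_2 = 3·(-1) + 11 = 8
R_3 = 3·8 + 11 = 35
R_4 = 3·35 + 11 = 116
R_5 = 3·116 + 11 = 359
R_6 = 3·359 + 11 = 1088
R_7 = 3·1088 + 11 = 3275
R_8 = 3·3275 + 11 = 9836
R_9 = 3·9836 + 11 = 29519
R_{10} = 3·29519 + 11 = 88568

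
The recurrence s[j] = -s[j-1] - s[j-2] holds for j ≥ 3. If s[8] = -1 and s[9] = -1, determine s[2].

-1

Rearranging, s[j-2] = -(s[j] + s[j-1]).
s[7] = -(-1 + (-1)) = 2
s[6] = -(-1 + 2) = -1
s[5] = -(2 + (-1)) = -1
s[4] = -(-1 + (-1)) = 2
s[3] = -(-1 + 2) = -1
s[2] = -(2 + (-1)) = -1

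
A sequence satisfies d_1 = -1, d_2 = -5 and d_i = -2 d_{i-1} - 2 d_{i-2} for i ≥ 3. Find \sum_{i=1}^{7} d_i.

-32

d_3 = -2·(-5) - 2·(-1) = 12
d_4 = -2·12 - 2·(-5) = -14
d_5 = -2·(-14) - 2·12 = 4
d_6 = -2·4 - 2·(-14) = 20
d_7 = -2·20 - 2·4 = -48
Sum = (-1) + (-5) + 12 + (-14) + 4 + 20 + (-48) = -32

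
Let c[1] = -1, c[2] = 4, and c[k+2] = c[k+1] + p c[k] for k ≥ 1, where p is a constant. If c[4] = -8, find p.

c[3] = 4 - p
c[4] = 4 + 3p
So 4 + 3p = -8, giving p = -4.

-4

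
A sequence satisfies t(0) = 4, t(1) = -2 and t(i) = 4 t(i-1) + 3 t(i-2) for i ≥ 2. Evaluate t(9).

111070

t(2) = 4(-2) + 3(4) = 4
t(3) = 4(4) + 3(-2) = 10
t(4) = 4(10) + 3(4) = 52
t(5) = 4(52) + 3(10) = 238
t(6) = 4(238) + 3(52) = 1108
t(7) = 4(1108) + 3(238) = 5146
t(8) = 4(5146) + 3(1108) = 23908
t(9) = 4(23908) + 3(5146) = 111070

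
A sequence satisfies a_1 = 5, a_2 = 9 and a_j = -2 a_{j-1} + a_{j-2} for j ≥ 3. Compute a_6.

201

a_3 = -2*9 + 5 = -13
a_4 = -2*(-13) + 9 = 35
a_5 = -2*35 + (-13) = -83
a_6 = -2*(-83) + 35 = 201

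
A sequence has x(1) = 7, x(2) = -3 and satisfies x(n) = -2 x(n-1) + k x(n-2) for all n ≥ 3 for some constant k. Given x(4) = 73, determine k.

-5

x(3) = 6 + 7k
x(4) = -12 - 17k
So -12 - 17k = 73, giving k = -5.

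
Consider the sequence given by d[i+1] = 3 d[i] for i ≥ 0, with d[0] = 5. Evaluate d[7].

d[1] = 3(5) = 15
d[2] = 3(15) = 45
d[3] = 3(45) = 135
d[4] = 3(135) = 405
d[5] = 3(405) = 1215
d[6] = 3(1215) = 3645
d[7] = 3(3645) = 10935

10935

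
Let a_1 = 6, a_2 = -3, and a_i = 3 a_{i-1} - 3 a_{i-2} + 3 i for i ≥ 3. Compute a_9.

a_3 = 3·(-3) - 3·6 + 9 = -18
a_4 = 3·(-18) - 3·(-3) + 12 = -33
a_5 = 3·(-33) - 3·(-18) + 15 = -30
a_6 = 3·(-30) - 3·(-33) + 18 = 27
a_7 = 3·27 - 3·(-30) + 21 = 192
a_8 = 3·192 - 3·27 + 24 = 519
a_9 = 3·519 - 3·192 + 27 = 1008

1008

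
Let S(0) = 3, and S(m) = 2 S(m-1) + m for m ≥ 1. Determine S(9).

S(1) = 2*3 + 1 = 7
S(2) = 2*7 + 2 = 16
S(3) = 2*16 + 3 = 35
S(4) = 2*35 + 4 = 74
S(5) = 2*74 + 5 = 153
S(6) = 2*153 + 6 = 312
S(7) = 2*312 + 7 = 631
S(8) = 2*631 + 8 = 1270
S(9) = 2*1270 + 9 = 2549

2549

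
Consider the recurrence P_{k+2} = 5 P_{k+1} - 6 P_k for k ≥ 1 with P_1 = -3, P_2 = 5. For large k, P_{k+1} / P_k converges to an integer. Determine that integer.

The characteristic equation is r^2 - 5r + 6 = 0, which factors as (r - 3)(r - 2) = 0.
So the roots are 3 and 2. Since |3| > |2| and the coefficient of 3^k is non-zero, the ratio tends to 3.

3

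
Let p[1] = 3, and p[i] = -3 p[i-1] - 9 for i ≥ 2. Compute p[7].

3825

p[2] = -3·3 - 9 = -18
p[3] = -3·(-18) - 9 = 45
p[4] = -3·45 - 9 = -144
p[5] = -3·(-144) - 9 = 423
p[6] = -3·423 - 9 = -1278
p[7] = -3·(-1278) - 9 = 3825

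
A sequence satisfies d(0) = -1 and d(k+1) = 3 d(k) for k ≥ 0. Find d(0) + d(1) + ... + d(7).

-3280

d(1) = 3(-1) = -3
d(2) = 3(-3) = -9
d(3) = 3(-9) = -27
d(4) = 3(-27) = -81
d(5) = 3(-81) = -243
d(6) = 3(-243) = -729
d(7) = 3(-729) = -2187
Sum = (-1) + (-3) + (-9) + (-27) + (-81) + (-243) + (-729) + (-2187) = -3280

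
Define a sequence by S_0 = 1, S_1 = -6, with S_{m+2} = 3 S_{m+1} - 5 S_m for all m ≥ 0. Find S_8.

S_2 = 3*(-6) - 5*1 = -23
S_3 = 3*(-23) - 5*(-6) = -39
S_4 = 3*(-39) - 5*(-23) = -2
S_5 = 3*(-2) - 5*(-39) = 189
S_6 = 3*189 - 5*(-2) = 577
S_7 = 3*577 - 5*189 = 786
S_8 = 3*786 - 5*577 = -527

-527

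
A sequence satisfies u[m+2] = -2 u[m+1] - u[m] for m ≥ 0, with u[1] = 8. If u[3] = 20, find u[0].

Let u[0] = x.
u[2] = -16 - x
u[3] = 24 + 2x
So 24 + 2x = 20, giving x = -2.

-2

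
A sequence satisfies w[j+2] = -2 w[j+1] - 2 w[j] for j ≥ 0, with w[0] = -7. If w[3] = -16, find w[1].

Let w[1] = z.
w[2] = 14 - 2z
w[3] = -28 + 2z
So -28 + 2z = -16, giving z = 6.

6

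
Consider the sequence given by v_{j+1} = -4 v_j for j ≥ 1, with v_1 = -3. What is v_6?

3072

v_2 = -4·(-3) = 12
v_3 = -4·12 = -48
v_4 = -4·(-48) = 192
v_5 = -4·192 = -768
v_6 = -4·(-768) = 3072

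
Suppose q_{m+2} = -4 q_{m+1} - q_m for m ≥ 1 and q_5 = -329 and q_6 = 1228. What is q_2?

4

Rearranging, q_{m-2} = -(q_m + 4 q_{m-1}).
q_4 = -(1228 + 4(-329)) = 88
q_3 = -(-329 + 4(88)) = -23
q_2 = -(88 + 4(-23)) = 4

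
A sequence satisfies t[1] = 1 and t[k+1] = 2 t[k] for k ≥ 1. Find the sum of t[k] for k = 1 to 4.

t[2] = 2*1 = 2
t[3] = 2*2 = 4
t[4] = 2*4 = 8
Sum = 1 + 2 + 4 + 8 = 15

15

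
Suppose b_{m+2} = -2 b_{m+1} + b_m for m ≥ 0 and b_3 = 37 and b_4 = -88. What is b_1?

9

Rearranging, b_{m-2} = b_m + 2 b_{m-1}.
b_2 = -88 + 2(37) = -14
b_1 = 37 + 2(-14) = 9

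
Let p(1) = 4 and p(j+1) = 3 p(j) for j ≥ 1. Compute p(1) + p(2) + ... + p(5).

484

p(2) = 3·4 = 12
p(3) = 3·12 = 36
p(4) = 3·36 = 108
p(5) = 3·108 = 324
Sum = 4 + 12 + 36 + 108 + 324 = 484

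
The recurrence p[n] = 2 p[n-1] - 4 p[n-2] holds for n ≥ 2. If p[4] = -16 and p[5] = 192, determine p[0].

7

Rearranging, p[n-2] = (p[n] - 2 p[n-1]) / -4.
p[3] = (192 - 2*(-16)) / -4 = 224/-4 = -56
p[2] = (-16 - 2*(-56)) / -4 = 96/-4 = -24
p[1] = (-56 - 2*(-24)) / -4 = -8/-4 = 2
p[0] = (-24 - 2*2) / -4 = -28/-4 = 7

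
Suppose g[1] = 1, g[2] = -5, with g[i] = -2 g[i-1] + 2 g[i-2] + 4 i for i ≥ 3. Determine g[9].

7788

g[3] = -2·(-5) + 2·1 + 12 = 24
g[4] = -2·24 + 2·(-5) + 16 = -42
g[5] = -2·(-42) + 2·24 + 20 = 152
g[6] = -2·152 + 2·(-42) + 24 = -364
g[7] = -2·(-364) + 2·152 + 28 = 1060
g[8] = -2·1060 + 2·(-364) + 32 = -2816
g[9] = -2·(-2816) + 2·1060 + 36 = 7788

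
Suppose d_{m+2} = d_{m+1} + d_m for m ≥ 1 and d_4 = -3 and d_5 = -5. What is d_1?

Rearranging, d_{m-2} = d_m - d_{m-1}.
d_3 = -5 - (-3) = -2
d_2 = -3 - (-2) = -1
d_1 = -2 - (-1) = -1

-1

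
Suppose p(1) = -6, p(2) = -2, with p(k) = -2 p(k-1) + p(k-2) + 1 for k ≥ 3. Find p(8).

p(3) = -2·(-2) + (-6) + 1 = -1
p(4) = -2·(-1) + (-2) + 1 = 1
p(5) = -2·1 + (-1) + 1 = -2
p(6) = -2·(-2) + 1 + 1 = 6
p(7) = -2·6 + (-2) + 1 = -13
p(8) = -2·(-13) + 6 + 1 = 33

33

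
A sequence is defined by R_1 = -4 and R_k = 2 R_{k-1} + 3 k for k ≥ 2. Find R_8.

R_2 = 2(-4) + 6 = -2
R_3 = 2(-2) + 9 = 5
R_4 = 2(5) + 12 = 22
R_5 = 2(22) + 15 = 59
R_6 = 2(59) + 18 = 136
R_7 = 2(136) + 21 = 293
R_8 = 2(293) + 24 = 610

610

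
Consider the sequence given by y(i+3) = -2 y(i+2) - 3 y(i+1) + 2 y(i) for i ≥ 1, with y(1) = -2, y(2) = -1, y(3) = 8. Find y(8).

y(4) = -2(8) - 3(-1) + 2(-2) = -17
y(5) = -2(-17) - 3(8) + 2(-1) = 8
y(6) = -2(8) - 3(-17) + 2(8) = 51
y(7) = -2(51) - 3(8) + 2(-17) = -160
y(8) = -2(-160) - 3(51) + 2(8) = 183

183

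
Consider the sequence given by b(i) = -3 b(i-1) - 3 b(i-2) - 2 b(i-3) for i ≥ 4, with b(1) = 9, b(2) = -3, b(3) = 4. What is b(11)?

b(4) = -3·4 - 3·(-3) - 2·9 = -21
b(5) = -3·(-21) - 3·4 - 2·(-3) = 57
b(6) = -3·57 - 3·(-21) - 2·4 = -116
b(7) = -3·(-116) - 3·57 - 2·(-21) = 219
b(8) = -3·219 - 3·(-116) - 2·57 = -423
b(9) = -3·(-423) - 3·219 - 2·(-116) = 844
b(10) = -3·844 - 3·(-423) - 2·219 = -1701
b(11) = -3·(-1701) - 3·844 - 2·(-423) = 3417

3417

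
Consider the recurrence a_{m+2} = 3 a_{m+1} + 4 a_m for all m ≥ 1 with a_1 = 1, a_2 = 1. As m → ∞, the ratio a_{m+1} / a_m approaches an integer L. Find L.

The characteristic equation is r^2 - 3r - 4 = 0, which factors as (r - 4)(r + 1) = 0.
So the roots are 4 and -1. Since |4| > |-1| and the coefficient of 4^m is non-zero, the ratio tends to 4.

4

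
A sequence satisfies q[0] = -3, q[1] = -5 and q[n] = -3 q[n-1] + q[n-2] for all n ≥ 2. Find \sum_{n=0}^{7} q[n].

q[2] = -3*(-5) + (-3) = 12
q[3] = -3*12 + (-5) = -41
q[4] = -3*(-41) + 12 = 135
q[5] = -3*135 + (-41) = -446
q[6] = -3*(-446) + 135 = 1473
q[7] = -3*1473 + (-446) = -4865
Sum = (-3) + (-5) + 12 + (-41) + 135 + (-446) + 1473 + (-4865) = -3740

-3740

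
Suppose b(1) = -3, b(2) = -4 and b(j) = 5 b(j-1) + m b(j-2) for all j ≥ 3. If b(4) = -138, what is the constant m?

2

b(3) = -20 - 3m
b(4) = -100 - 19m
So -100 - 19m = -138, giving m = 2.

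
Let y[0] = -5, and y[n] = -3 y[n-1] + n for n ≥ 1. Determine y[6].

-3780

y[1] = -3·(-5) + 1 = 16
y[2] = -3·16 + 2 = -46
y[3] = -3·(-46) + 3 = 141
y[4] = -3·141 + 4 = -419
y[5] = -3·(-419) + 5 = 1262
y[6] = -3·1262 + 6 = -3780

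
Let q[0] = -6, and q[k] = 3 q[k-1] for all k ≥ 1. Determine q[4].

-486

q[1] = 3*(-6) = -18
q[2] = 3*(-18) = -54
q[3] = 3*(-54) = -162
q[4] = 3*(-162) = -486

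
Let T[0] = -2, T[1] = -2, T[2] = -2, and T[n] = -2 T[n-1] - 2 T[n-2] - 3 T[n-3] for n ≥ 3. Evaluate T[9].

T[3] = -2(-2) - 2(-2) - 3(-2) = 14
T[4] = -2(14) - 2(-2) - 3(-2) = -18
T[5] = -2(-18) - 2(14) - 3(-2) = 14
T[6] = -2(14) - 2(-18) - 3(14) = -34
T[7] = -2(-34) - 2(14) - 3(-18) = 94
T[8] = -2(94) - 2(-34) - 3(14) = -162
T[9] = -2(-162) - 2(94) - 3(-34) = 238

238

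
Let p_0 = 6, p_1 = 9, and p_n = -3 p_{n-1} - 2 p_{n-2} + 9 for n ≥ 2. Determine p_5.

369

p_2 = -3*9 - 2*6 + 9 = -30
p_3 = -3*(-30) - 2*9 + 9 = 81
p_4 = -3*81 - 2*(-30) + 9 = -174
p_5 = -3*(-174) - 2*81 + 9 = 369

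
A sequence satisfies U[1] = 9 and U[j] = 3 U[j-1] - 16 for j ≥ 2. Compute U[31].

The fixed point is -16/(1 - 3) = 8, so U[j] - 8 = 3(U[j-1] - 8).
Hence U[j] = 1·3^{j-1} + 8.
U[31] = 1·3^{30} + 8 = 1·205891132094649 + 8 = 205891132094657.

205891132094657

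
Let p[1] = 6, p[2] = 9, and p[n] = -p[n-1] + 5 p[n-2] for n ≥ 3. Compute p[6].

39

p[3] = -9 + 5*6 = 21
p[4] = -21 + 5*9 = 24
p[5] = -24 + 5*21 = 81
p[6] = -81 + 5*24 = 39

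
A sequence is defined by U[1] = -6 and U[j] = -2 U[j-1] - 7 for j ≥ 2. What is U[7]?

U[2] = -2·(-6) - 7 = 5
U[3] = -2·5 - 7 = -17
U[4] = -2·(-17) - 7 = 27
U[5] = -2·27 - 7 = -61
U[6] = -2·(-61) - 7 = 115
U[7] = -2·115 - 7 = -237

-237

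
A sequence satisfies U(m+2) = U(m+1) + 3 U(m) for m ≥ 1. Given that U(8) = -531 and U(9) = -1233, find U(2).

-3

Rearranging, U(m-2) = (U(m) - U(m-1)) / 3.
U(7) = (-1233 - (-531)) / 3 = -702/3 = -234
U(6) = (-531 - (-234)) / 3 = -297/3 = -99
U(5) = (-234 - (-99)) / 3 = -135/3 = -45
U(4) = (-99 - (-45)) / 3 = -54/3 = -18
U(3) = (-45 - (-18)) / 3 = -27/3 = -9
U(2) = (-18 - (-9)) / 3 = -9/3 = -3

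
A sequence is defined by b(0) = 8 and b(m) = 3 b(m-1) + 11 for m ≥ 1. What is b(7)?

29519

b(1) = 3·8 + 11 = 35
b(2) = 3·35 + 11 = 116
b(3) = 3·116 + 11 = 359
b(4) = 3·359 + 11 = 1088
b(5) = 3·1088 + 11 = 3275
b(6) = 3·3275 + 11 = 9836
b(7) = 3·9836 + 11 = 29519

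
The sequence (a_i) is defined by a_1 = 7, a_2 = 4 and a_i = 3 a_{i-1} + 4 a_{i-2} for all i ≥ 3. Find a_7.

9016

a_3 = 3*4 + 4*7 = 40
a_4 = 3*40 + 4*4 = 136
a_5 = 3*136 + 4*40 = 568
a_6 = 3*568 + 4*136 = 2248
a_7 = 3*2248 + 4*568 = 9016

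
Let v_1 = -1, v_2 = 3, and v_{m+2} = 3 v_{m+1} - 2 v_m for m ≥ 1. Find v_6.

123

v_3 = 3*3 - 2*(-1) = 11
v_4 = 3*11 - 2*3 = 27
v_5 = 3*27 - 2*11 = 59
v_6 = 3*59 - 2*27 = 123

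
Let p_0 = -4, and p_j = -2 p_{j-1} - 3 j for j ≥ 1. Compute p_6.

-220

p_1 = -2*(-4) - 3 = 5
p_2 = -2*5 - 6 = -16
p_3 = -2*(-16) - 9 = 23
p_4 = -2*23 - 12 = -58
p_5 = -2*(-58) - 15 = 101
p_6 = -2*101 - 18 = -220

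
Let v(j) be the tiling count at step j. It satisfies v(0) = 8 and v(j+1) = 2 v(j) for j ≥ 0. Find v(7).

1024

v(1) = 2(8) = 16
v(2) = 2(16) = 32
v(3) = 2(32) = 64
v(4) = 2(64) = 128
v(5) = 2(128) = 256
v(6) = 2(256) = 512
v(7) = 2(512) = 1024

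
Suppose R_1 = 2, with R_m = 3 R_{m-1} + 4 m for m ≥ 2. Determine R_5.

R_2 = 3*2 + 8 = 14
R_3 = 3*14 + 12 = 54
R_4 = 3*54 + 16 = 178
R_5 = 3*178 + 20 = 554

554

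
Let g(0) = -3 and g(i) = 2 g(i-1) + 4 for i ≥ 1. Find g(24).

16777212

The fixed point is 4/(1 - 2) = -4, so g(i) + 4 = 2(g(i-1) + 4).
Hence g(i) = 1·2^i - 4.
g(24) = 1·2^{24} - 4 = 1·16777216 - 4 = 16777212.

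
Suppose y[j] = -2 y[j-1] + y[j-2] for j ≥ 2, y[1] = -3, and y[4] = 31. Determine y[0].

-1

Let y[0] = z.
y[2] = 6 + z
y[3] = -15 - 2z
y[4] = 36 + 5z
So 36 + 5z = 31, giving z = -1.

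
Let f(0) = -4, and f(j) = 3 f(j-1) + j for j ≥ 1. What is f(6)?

f(1) = 3*(-4) + 1 = -11
f(2) = 3*(-11) + 2 = -31
f(3) = 3*(-31) + 3 = -90
f(4) = 3*(-90) + 4 = -266
f(5) = 3*(-266) + 5 = -793
f(6) = 3*(-793) + 6 = -2373

-2373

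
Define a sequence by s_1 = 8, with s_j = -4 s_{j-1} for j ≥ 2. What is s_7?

32768

s_2 = -4·8 = -32
s_3 = -4·(-32) = 128
s_4 = -4·128 = -512
s_5 = -4·(-512) = 2048
s_6 = -4·2048 = -8192
s_7 = -4·(-8192) = 32768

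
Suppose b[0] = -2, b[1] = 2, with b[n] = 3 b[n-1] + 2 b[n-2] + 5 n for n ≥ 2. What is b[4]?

b[2] = 3·2 + 2·(-2) + 10 = 12
b[3] = 3·12 + 2·2 + 15 = 55
b[4] = 3·55 + 2·12 + 20 = 209

209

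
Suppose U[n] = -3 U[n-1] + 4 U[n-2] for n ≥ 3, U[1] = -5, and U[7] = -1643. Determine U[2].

-3

Let U[2] = x.
U[3] = -20 - 3x
U[4] = 60 + 13x
U[5] = -260 - 51x
U[6] = 1020 + 205x
U[7] = -4100 - 819x
So -4100 - 819x = -1643, giving x = -3.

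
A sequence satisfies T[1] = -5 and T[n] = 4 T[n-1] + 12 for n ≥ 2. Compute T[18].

-17179869188

The fixed point is 12/(1 - 4) = -4, so T[n] + 4 = 4(T[n-1] + 4).
Hence T[n] = -1·4^{n-1} - 4.
T[18] = -1·4^{17} - 4 = -1·17179869184 - 4 = -17179869188.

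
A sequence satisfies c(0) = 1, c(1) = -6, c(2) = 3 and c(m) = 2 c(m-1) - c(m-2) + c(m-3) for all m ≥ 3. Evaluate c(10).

433

c(3) = 2*3 - (-6) + 1 = 13
c(4) = 2*13 - 3 + (-6) = 17
c(5) = 2*17 - 13 + 3 = 24
c(6) = 2*24 - 17 + 13 = 44
c(7) = 2*44 - 24 + 17 = 81
c(8) = 2*81 - 44 + 24 = 142
c(9) = 2*142 - 81 + 44 = 247
c(10) = 2*247 - 142 + 81 = 433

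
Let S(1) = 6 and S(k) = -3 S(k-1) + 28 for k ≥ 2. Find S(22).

The fixed point is 28/(1 + 3) = 7, so S(k) - 7 = -3(S(k-1) - 7).
Hence S(k) = -1·(-3)^{k-1} + 7.
S(22) = -1·(-3)^{21} + 7 = -1·-10460353203 + 7 = 10460353210.

10460353210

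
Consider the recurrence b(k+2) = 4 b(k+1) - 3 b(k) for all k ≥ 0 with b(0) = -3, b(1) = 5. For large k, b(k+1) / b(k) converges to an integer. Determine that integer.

The characteristic equation is r^2 - 4r + 3 = 0, which factors as (r - 3)(r - 1) = 0.
So the roots are 3 and 1. Since |3| > |1| and the coefficient of 3^k is non-zero, the ratio tends to 3.

3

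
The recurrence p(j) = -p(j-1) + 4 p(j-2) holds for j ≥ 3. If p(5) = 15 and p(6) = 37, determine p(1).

Rearranging, p(j-2) = (p(j) + p(j-1)) / 4.
p(4) = (37 + 15) / 4 = 52/4 = 13
p(3) = (15 + 13) / 4 = 28/4 = 7
p(2) = (13 + 7) / 4 = 20/4 = 5
p(1) = (7 + 5) / 4 = 12/4 = 3

3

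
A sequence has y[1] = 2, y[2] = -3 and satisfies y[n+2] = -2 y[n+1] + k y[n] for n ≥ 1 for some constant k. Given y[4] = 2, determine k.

y[3] = 6 + 2k
y[4] = -12 - 7k
So -12 - 7k = 2, giving k = -2.

-2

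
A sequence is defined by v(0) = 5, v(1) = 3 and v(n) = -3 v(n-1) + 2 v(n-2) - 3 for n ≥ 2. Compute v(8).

-5338

v(2) = -3·3 + 2·5 - 3 = -2
v(3) = -3·(-2) + 2·3 - 3 = 9
v(4) = -3·9 + 2·(-2) - 3 = -34
v(5) = -3·(-34) + 2·9 - 3 = 117
v(6) = -3·117 + 2·(-34) - 3 = -422
v(7) = -3·(-422) + 2·117 - 3 = 1497
v(8) = -3·1497 + 2·(-422) - 3 = -5338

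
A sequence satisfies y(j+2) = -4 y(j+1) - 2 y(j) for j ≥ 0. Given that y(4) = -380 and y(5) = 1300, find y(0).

5

Rearranging, y(j-2) = (y(j) + 4 y(j-1)) / -2.
y(3) = (1300 + 4(-380)) / -2 = -220/-2 = 110
y(2) = (-380 + 4(110)) / -2 = 60/-2 = -30
y(1) = (110 + 4(-30)) / -2 = -10/-2 = 5
y(0) = (-30 + 4(5)) / -2 = -10/-2 = 5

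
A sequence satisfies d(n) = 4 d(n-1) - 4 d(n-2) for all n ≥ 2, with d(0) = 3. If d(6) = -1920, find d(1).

-5

Let d(1) = x.
d(2) = -12 + 4x
d(3) = -48 + 12x
d(4) = -144 + 32x
d(5) = -384 + 80x
d(6) = -960 + 192x
So -960 + 192x = -1920, giving x = -5.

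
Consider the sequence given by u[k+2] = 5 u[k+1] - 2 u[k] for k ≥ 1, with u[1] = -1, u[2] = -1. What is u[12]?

-2423293

u[3] = 5·(-1) - 2·(-1) = -3
u[4] = 5·(-3) - 2·(-1) = -13
u[5] = 5·(-13) - 2·(-3) = -59
u[6] = 5·(-59) - 2·(-13) = -269
u[7] = 5·(-269) - 2·(-59) = -1227
u[8] = 5·(-1227) - 2·(-269) = -5597
u[9] = 5·(-5597) - 2·(-1227) = -25531
u[10] = 5·(-25531) - 2·(-5597) = -116461
u[11] = 5·(-116461) - 2·(-25531) = -531243
u[12] = 5·(-531243) - 2·(-116461) = -2423293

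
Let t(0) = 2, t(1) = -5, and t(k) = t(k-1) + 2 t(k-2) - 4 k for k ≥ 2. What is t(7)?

t(2) = (-5) + 2*2 - 8 = -9
t(3) = (-9) + 2*(-5) - 12 = -31
t(4) = (-31) + 2*(-9) - 16 = -65
t(5) = (-65) + 2*(-31) - 20 = -147
t(6) = (-147) + 2*(-65) - 24 = -301
t(7) = (-301) + 2*(-147) - 28 = -623

-623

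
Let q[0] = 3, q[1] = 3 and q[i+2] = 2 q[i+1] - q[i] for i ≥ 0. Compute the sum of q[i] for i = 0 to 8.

27

q[2] = 2(3) - 3 = 3
q[3] = 2(3) - 3 = 3
q[4] = 2(3) - 3 = 3
q[5] = 2(3) - 3 = 3
q[6] = 2(3) - 3 = 3
q[7] = 2(3) - 3 = 3
q[8] = 2(3) - 3 = 3
Sum = 3 + 3 + 3 + 3 + 3 + 3 + 3 + 3 + 3 = 27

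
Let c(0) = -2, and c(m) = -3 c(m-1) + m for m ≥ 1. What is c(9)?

c(1) = -3·(-2) + 1 = 7
c(2) = -3·7 + 2 = -19
c(3) = -3·(-19) + 3 = 60
c(4) = -3·60 + 4 = -176
c(5) = -3·(-176) + 5 = 533
c(6) = -3·533 + 6 = -1593
c(7) = -3·(-1593) + 7 = 4786
c(8) = -3·4786 + 8 = -14350
c(9) = -3·(-14350) + 9 = 43059

43059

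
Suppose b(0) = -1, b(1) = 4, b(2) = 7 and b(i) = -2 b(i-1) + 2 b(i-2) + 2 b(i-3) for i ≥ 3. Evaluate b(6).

216

b(3) = -2(7) + 2(4) + 2(-1) = -8
b(4) = -2(-8) + 2(7) + 2(4) = 38
b(5) = -2(38) + 2(-8) + 2(7) = -78
b(6) = -2(-78) + 2(38) + 2(-8) = 216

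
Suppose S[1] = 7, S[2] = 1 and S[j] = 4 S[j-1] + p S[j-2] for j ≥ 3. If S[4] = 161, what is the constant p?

5

S[3] = 4 + 7p
S[4] = 16 + 29p
So 16 + 29p = 161, giving p = 5.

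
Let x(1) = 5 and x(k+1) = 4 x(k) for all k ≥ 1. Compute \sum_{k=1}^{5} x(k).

1705

x(2) = 4*5 = 20
x(3) = 4*20 = 80
x(4) = 4*80 = 320
x(5) = 4*320 = 1280
Sum = 5 + 20 + 80 + 320 + 1280 = 1705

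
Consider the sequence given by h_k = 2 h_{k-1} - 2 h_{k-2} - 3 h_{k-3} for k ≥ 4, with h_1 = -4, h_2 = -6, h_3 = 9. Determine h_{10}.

-534

h_4 = 2*9 - 2*(-6) - 3*(-4) = 42
h_5 = 2*42 - 2*9 - 3*(-6) = 84
h_6 = 2*84 - 2*42 - 3*9 = 57
h_7 = 2*57 - 2*84 - 3*42 = -180
h_8 = 2*(-180) - 2*57 - 3*84 = -726
h_9 = 2*(-726) - 2*(-180) - 3*57 = -1263
h_{10} = 2*(-1263) - 2*(-726) - 3*(-180) = -534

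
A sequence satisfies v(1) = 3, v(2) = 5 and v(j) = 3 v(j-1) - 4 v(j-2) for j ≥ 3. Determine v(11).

v(3) = 3*5 - 4*3 = 3
v(4) = 3*3 - 4*5 = -11
v(5) = 3*(-11) - 4*3 = -45
v(6) = 3*(-45) - 4*(-11) = -91
v(7) = 3*(-91) - 4*(-45) = -93
v(8) = 3*(-93) - 4*(-91) = 85
v(9) = 3*85 - 4*(-93) = 627
v(10) = 3*627 - 4*85 = 1541
v(11) = 3*1541 - 4*627 = 2115

2115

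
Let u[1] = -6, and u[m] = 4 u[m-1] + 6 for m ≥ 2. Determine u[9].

-262146

u[2] = 4(-6) + 6 = -18
u[3] = 4(-18) + 6 = -66
u[4] = 4(-66) + 6 = -258
u[5] = 4(-258) + 6 = -1026
u[6] = 4(-1026) + 6 = -4098
u[7] = 4(-4098) + 6 = -16386
u[8] = 4(-16386) + 6 = -65538
u[9] = 4(-65538) + 6 = -262146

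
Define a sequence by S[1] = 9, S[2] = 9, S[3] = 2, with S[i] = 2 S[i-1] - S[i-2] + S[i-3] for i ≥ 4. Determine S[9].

S[4] = 2*2 - 9 + 9 = 4
S[5] = 2*4 - 2 + 9 = 15
S[6] = 2*15 - 4 + 2 = 28
S[7] = 2*28 - 15 + 4 = 45
S[8] = 2*45 - 28 + 15 = 77
S[9] = 2*77 - 45 + 28 = 137

137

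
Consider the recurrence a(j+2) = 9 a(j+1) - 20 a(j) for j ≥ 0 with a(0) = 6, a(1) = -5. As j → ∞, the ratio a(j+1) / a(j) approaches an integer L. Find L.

5

The characteristic equation is r^2 - 9r + 20 = 0, which factors as (r - 5)(r - 4) = 0.
So the roots are 5 and 4. Since |5| > |4| and the coefficient of 5^j is non-zero, the ratio tends to 5.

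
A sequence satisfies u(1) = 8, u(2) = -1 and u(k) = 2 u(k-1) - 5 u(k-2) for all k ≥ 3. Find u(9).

u(3) = 2(-1) - 5(8) = -42
u(4) = 2(-42) - 5(-1) = -79
u(5) = 2(-79) - 5(-42) = 52
u(6) = 2(52) - 5(-79) = 499
u(7) = 2(499) - 5(52) = 738
u(8) = 2(738) - 5(499) = -1019
u(9) = 2(-1019) - 5(738) = -5728

-5728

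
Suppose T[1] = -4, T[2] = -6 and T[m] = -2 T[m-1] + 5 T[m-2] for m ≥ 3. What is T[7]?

T[3] = -2*(-6) + 5*(-4) = -8
T[4] = -2*(-8) + 5*(-6) = -14
T[5] = -2*(-14) + 5*(-8) = -12
T[6] = -2*(-12) + 5*(-14) = -46
T[7] = -2*(-46) + 5*(-12) = 32

32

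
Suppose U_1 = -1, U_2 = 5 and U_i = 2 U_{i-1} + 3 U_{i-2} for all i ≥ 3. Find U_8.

2189

U_3 = 2·5 + 3·(-1) = 7
U_4 = 2·7 + 3·5 = 29
U_5 = 2·29 + 3·7 = 79
U_6 = 2·79 + 3·29 = 245
U_7 = 2·245 + 3·79 = 727
U_8 = 2·727 + 3·245 = 2189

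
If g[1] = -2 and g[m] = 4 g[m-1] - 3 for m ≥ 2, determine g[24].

The fixed point is -3/(1 - 4) = 1, so g[m] - 1 = 4(g[m-1] - 1).
Hence g[m] = -3·4^{m-1} + 1.
g[24] = -3·4^{23} + 1 = -3·70368744177664 + 1 = -211106232532991.

-211106232532991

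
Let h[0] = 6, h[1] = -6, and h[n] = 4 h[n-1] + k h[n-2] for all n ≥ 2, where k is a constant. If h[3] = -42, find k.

h[2] = -24 + 6k
h[3] = -96 + 18k
So -96 + 18k = -42, giving k = 3.

3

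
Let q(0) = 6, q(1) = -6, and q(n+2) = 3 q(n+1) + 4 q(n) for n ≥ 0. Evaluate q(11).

-6

q(2) = 3*(-6) + 4*6 = 6
q(3) = 3*6 + 4*(-6) = -6
q(4) = 3*(-6) + 4*6 = 6
q(5) = 3*6 + 4*(-6) = -6
q(6) = 3*(-6) + 4*6 = 6
q(7) = 3*6 + 4*(-6) = -6
q(8) = 3*(-6) + 4*6 = 6
q(9) = 3*6 + 4*(-6) = -6
q(10) = 3*(-6) + 4*6 = 6
q(11) = 3*6 + 4*(-6) = -6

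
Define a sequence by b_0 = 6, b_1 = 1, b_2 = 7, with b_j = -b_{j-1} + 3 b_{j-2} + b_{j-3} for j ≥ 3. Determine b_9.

b_3 = -7 + 3*1 + 6 = 2
b_4 = -2 + 3*7 + 1 = 20
b_5 = -20 + 3*2 + 7 = -7
b_6 = -(-7) + 3*20 + 2 = 69
b_7 = -69 + 3*(-7) + 20 = -70
b_8 = -(-70) + 3*69 + (-7) = 270
b_9 = -270 + 3*(-70) + 69 = -411

-411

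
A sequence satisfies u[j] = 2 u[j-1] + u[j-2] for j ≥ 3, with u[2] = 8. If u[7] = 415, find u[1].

-5

Let u[1] = v.
u[3] = 16 + v
u[4] = 40 + 2v
u[5] = 96 + 5v
u[6] = 232 + 12v
u[7] = 560 + 29v
So 560 + 29v = 415, giving v = -5.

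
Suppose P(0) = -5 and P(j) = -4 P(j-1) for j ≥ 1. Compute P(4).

P(1) = -4(-5) = 20
P(2) = -4(20) = -80
P(3) = -4(-80) = 320
P(4) = -4(320) = -1280

-1280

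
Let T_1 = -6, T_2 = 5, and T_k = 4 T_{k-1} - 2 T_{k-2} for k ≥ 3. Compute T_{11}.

T_3 = 4·5 - 2·(-6) = 32
T_4 = 4·32 - 2·5 = 118
T_5 = 4·118 - 2·32 = 408
T_6 = 4·408 - 2·118 = 1396
T_7 = 4·1396 - 2·408 = 4768
T_8 = 4·4768 - 2·1396 = 16280
T_9 = 4·16280 - 2·4768 = 55584
T_{10} = 4·55584 - 2·16280 = 189776
T_{11} = 4·189776 - 2·55584 = 647936

647936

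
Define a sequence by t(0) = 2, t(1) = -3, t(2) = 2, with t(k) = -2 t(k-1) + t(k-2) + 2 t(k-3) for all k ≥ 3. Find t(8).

2

t(3) = -2*2 + (-3) + 2*2 = -3
t(4) = -2*(-3) + 2 + 2*(-3) = 2
t(5) = -2*2 + (-3) + 2*2 = -3
t(6) = -2*(-3) + 2 + 2*(-3) = 2
t(7) = -2*2 + (-3) + 2*2 = -3
t(8) = -2*(-3) + 2 + 2*(-3) = 2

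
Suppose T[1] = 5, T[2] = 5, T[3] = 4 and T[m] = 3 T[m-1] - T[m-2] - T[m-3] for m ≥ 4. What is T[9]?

T[4] = 3·4 - 5 - 5 = 2
T[5] = 3·2 - 4 - 5 = -3
T[6] = 3·(-3) - 2 - 4 = -15
T[7] = 3·(-15) - (-3) - 2 = -44
T[8] = 3·(-44) - (-15) - (-3) = -114
T[9] = 3·(-114) - (-44) - (-15) = -283

-283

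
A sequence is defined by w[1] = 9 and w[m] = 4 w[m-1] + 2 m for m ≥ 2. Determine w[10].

w[2] = 4(9) + 4 = 40
w[3] = 4(40) + 6 = 166
w[4] = 4(166) + 8 = 672
w[5] = 4(672) + 10 = 2698
w[6] = 4(2698) + 12 = 10804
w[7] = 4(10804) + 14 = 43230
w[8] = 4(43230) + 16 = 172936
w[9] = 4(172936) + 18 = 691762
w[10] = 4(691762) + 20 = 2767068

2767068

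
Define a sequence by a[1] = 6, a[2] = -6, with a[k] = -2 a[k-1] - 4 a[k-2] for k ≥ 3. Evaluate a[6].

a[3] = -2·(-6) - 4·6 = -12
a[4] = -2·(-12) - 4·(-6) = 48
a[5] = -2·48 - 4·(-12) = -48
a[6] = -2·(-48) - 4·48 = -96

-96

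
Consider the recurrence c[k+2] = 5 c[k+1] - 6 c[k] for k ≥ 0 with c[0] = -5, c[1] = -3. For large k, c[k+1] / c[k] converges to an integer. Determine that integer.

The characteristic equation is r^2 - 5r + 6 = 0, which factors as (r - 3)(r - 2) = 0.
So the roots are 3 and 2. Since |3| > |2| and the coefficient of 3^k is non-zero, the ratio tends to 3.

3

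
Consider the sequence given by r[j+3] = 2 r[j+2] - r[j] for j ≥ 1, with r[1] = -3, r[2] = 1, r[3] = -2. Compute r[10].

r[4] = 2(-2) - (-3) = -1
r[5] = 2(-1) - 1 = -3
r[6] = 2(-3) - (-2) = -4
r[7] = 2(-4) - (-1) = -7
r[8] = 2(-7) - (-3) = -11
r[9] = 2(-11) - (-4) = -18
r[10] = 2(-18) - (-7) = -29

-29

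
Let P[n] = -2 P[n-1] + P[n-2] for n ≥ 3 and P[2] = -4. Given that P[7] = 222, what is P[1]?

-2

Let P[1] = v.
P[3] = 8 + v
P[4] = -20 - 2v
P[5] = 48 + 5v
P[6] = -116 - 12v
P[7] = 280 + 29v
So 280 + 29v = 222, giving v = -2.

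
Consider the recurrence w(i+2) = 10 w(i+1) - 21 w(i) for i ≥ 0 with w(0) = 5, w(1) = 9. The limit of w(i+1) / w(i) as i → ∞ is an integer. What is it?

7

The characteristic equation is r^2 - 10r + 21 = 0, which factors as (r - 7)(r - 3) = 0.
So the roots are 7 and 3. Since |7| > |3| and the coefficient of 7^i is non-zero, the ratio tends to 7.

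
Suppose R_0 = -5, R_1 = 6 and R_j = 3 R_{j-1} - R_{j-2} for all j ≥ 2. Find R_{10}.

R_2 = 3(6) - (-5) = 23
R_3 = 3(23) - 6 = 63
R_4 = 3(63) - 23 = 166
R_5 = 3(166) - 63 = 435
R_6 = 3(435) - 166 = 1139
R_7 = 3(1139) - 435 = 2982
R_8 = 3(2982) - 1139 = 7807
R_9 = 3(7807) - 2982 = 20439
R_{10} = 3(20439) - 7807 = 53510

53510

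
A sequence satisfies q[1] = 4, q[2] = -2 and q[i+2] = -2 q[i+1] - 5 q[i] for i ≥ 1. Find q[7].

424

q[3] = -2(-2) - 5(4) = -16
q[4] = -2(-16) - 5(-2) = 42
q[5] = -2(42) - 5(-16) = -4
q[6] = -2(-4) - 5(42) = -202
q[7] = -2(-202) - 5(-4) = 424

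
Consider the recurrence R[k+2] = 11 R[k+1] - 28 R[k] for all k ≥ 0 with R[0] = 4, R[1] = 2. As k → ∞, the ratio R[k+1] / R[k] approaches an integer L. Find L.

7

The characteristic equation is r^2 - 11r + 28 = 0, which factors as (r - 7)(r - 4) = 0.
So the roots are 7 and 4. Since |7| > |4| and the coefficient of 7^k is non-zero, the ratio tends to 7.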